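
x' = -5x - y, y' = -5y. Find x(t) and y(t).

Coefficient matrix A = [[-5, -1], [0, -5]].
Characteristic polynomial det(A - λI) = λ^2 + 10λ + 25 = 0.
Single eigenvalue λ = -5 with algebraic multiplicity 2.
Eigenvector v = (1,0); generalized eigenvector w with (A-λI)w=v is (1,-1).
General solution: e^(-5t)[K_1·v + K_2·(t·v + w)].

x(t) = K_1e^(-5t) + K_2te^(-5t) + K_2e^(-5t), y(t) = -K_2e^(-5t)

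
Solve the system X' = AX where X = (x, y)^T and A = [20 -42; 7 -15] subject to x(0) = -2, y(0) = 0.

Coefficient matrix A = [[20, -42], [7, -15]].
Characteristic polynomial det(A - λI) = λ^2 - 5λ - 6 = 0.
Eigenvalues λ = -1, 6.
For λ=-1: (A-λI) row 1 is [21, -42], so an eigenvector is (-2, -1).
For λ=6: (A-λI) row 1 is [14, -42], so an eigenvector is (-3, -1).
General solution: c_1e^(-t)(-2,-1) + c_2e^(6t)(-3,-1).
Applying x(0)=-2, y(0)=0 gives c_1=-2, c_2=2.

x(t) = -6e^(6t) + 4e^(-t), y(t) = -2e^(6t) + 2e^(-t)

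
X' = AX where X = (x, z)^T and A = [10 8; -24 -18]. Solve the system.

Coefficient matrix A = [[10, 8], [-24, -18]].
Characteristic polynomial det(A - λI) = λ^2 + 8λ + 12 = 0.
Eigenvalues λ = -6, -2.
For λ=-6: (A-λI) row 1 is [16, 8], so an eigenvector is (-1, 2).
For λ=-2: (A-λI) row 1 is [12, 8], so an eigenvector is (-2, 3).
General solution: c_1e^(-6t)(-1,2) + c_2e^(-2t)(-2,3).

x(t) = -c_1e^(-6t) - 2c_2e^(-2t), z(t) = 2c_1e^(-6t) + 3c_2e^(-2t)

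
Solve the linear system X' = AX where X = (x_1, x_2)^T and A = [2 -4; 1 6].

x_1(t) = 2C_1e^(4t) + 2C_2te^(4t) + C_2e^(4t), x_2(t) = -C_1e^(4t) - C_2te^(4t) - C_2e^(4t)

Coefficient matrix A = [[2, -4], [1, 6]].
Characteristic polynomial det(A - λI) = λ^2 - 8λ + 16 = 0.
Single eigenvalue λ = 4 with algebraic multiplicity 2.
Eigenvector v = (2,-1); generalized eigenvector w with (A-λI)w=v is (1,-1).
General solution: e^(4t)[C_1·v + C_2·(t·v + w)].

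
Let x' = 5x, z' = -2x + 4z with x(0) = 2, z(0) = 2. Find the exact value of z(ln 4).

A = [[5,0],[-2,4]]; eigenvalues λ = 5, 4.
Eigenvectors: (-1,2) for λ=5, (0,-1) for λ=4.
From the initial condition, c_1 = -2, c_2 = -6.
z(ln 4) = (-2)(4^5)(2) + (-6)(4^4)(-1) = -2560.

-2560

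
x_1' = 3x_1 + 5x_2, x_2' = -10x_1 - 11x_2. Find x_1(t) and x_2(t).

x_1(t) = -C_1e^(-4t)sin(t) + 2C_1e^(-4t)cos(t) + 2C_2e^(-4t)sin(t) + C_2e^(-4t)cos(t), x_2(t) = C_1e^(-4t)sin(t) - 3C_1e^(-4t)cos(t) - 3C_2e^(-4t)sin(t) - C_2e^(-4t)cos(t)

Coefficient matrix A = [[3, 5], [-10, -11]].
Characteristic polynomial det(A - λI) = λ^2 + 8λ + 17 = 0.
Eigenvalues λ = -4 ± i (complex conjugate pair).
For λ=-4+i: an eigenvector is (2,-3) - i(-1,1) = (2 + i, -3 - i).
A real fundamental pair from Re and Im of e^((-4+i)t)v: X_1 = e^(-4t)(cos(t)·(2,-3) + sin(t)·(-1,1)), X_2 = e^(-4t)(sin(t)·(2,-3) - cos(t)·(-1,1)).
General solution: C_1X_1 + C_2X_2.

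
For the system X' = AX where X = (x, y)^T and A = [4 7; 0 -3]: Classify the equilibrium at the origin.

A = [[4,7],[0,-3]]; det(A-λI) = λ^2 - λ - 12.
λ = -3, 4: opposite signs.

saddle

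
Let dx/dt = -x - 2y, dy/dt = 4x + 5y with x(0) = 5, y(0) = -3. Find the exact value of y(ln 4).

A = [[-1,-2],[4,5]]; eigenvalues λ = 1, 3.
Eigenvectors: (1,-1) for λ=1, (-1,2) for λ=3.
From the initial condition, c_1 = 7, c_2 = 2.
y(ln 4) = (7)(4^1)(-1) + (2)(4^3)(2) = 228.

228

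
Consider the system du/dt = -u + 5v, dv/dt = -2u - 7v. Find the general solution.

Coefficient matrix A = [[-1, 5], [-2, -7]].
Characteristic polynomial det(A - λI) = λ^2 + 8λ + 17 = 0.
Eigenvalues λ = -4 ± i (complex conjugate pair).
For λ=-4+i: an eigenvector is (-2,1) - i(-1,1) = (-2 + i, 1 - i).
A real fundamental pair from Re and Im of e^((-4+i)t)v: X_1 = e^(-4t)(cos(t)·(-2,1) + sin(t)·(-1,1)), X_2 = e^(-4t)(sin(t)·(-2,1) - cos(t)·(-1,1)).
General solution: C_1X_1 + C_2X_2.

u(t) = -C_1e^(-4t)sin(t) - 2C_1e^(-4t)cos(t) - 2C_2e^(-4t)sin(t) + C_2e^(-4t)cos(t), v(t) = C_1e^(-4t)sin(t) + C_1e^(-4t)cos(t) + C_2e^(-4t)sin(t) - C_2e^(-4t)cos(t)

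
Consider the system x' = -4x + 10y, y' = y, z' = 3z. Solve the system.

x(t) = K_1e^(-4t) + 2K_3e^(t), y(t) = K_3e^(t), z(t) = K_2e^(3t)

Coefficient matrix A = [[-4, 10, 0], [0, 1, 0], [0, 0, 3]].
det(A - λI) = 0 gives eigenvalues λ = -4, 3, 1.
For λ=-4: eigenvector (1,0,0).
For λ=3: eigenvector (0,0,1).
For λ=1: eigenvector (2,1,0).
General solution: K_1e^(-4t)(1,0,0) + K_2e^(3t)(0,0,1) + K_3e^(t)(2,1,0).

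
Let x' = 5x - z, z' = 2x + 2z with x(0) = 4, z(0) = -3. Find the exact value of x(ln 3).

A = [[5,-1],[2,2]]; eigenvalues λ = 3, 4.
Eigenvectors: (-1,-2) for λ=3, (1,1) for λ=4.
From the initial condition, c_1 = 7, c_2 = 11.
x(ln 3) = (7)(3^3)(-1) + (11)(3^4)(1) = 702.

702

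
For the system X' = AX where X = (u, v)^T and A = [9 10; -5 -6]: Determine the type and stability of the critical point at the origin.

A = [[9,10],[-5,-6]]; det(A-λI) = λ^2 - 3λ - 4.
λ = 4, -1: opposite signs.

saddle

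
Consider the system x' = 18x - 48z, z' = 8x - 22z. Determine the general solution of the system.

x(t) = 2K_1e^(-6t) + 3K_2e^(2t), z(t) = K_1e^(-6t) + K_2e^(2t)

Coefficient matrix A = [[18, -48], [8, -22]].
Characteristic polynomial det(A - λI) = λ^2 + 4λ - 12 = 0.
Eigenvalues λ = -6, 2.
For λ=-6: (A-λI) row 1 is [24, -48], so an eigenvector is (2, 1).
For λ=2: (A-λI) row 1 is [16, -48], so an eigenvector is (3, 1).
General solution: K_1e^(-6t)(2,1) + K_2e^(2t)(3,1).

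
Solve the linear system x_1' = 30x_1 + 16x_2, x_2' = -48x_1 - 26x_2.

Coefficient matrix A = [[30, 16], [-48, -26]].
Characteristic polynomial det(A - λI) = λ^2 - 4λ - 12 = 0.
Eigenvalues λ = -2, 6.
For λ=-2: (A-λI) row 1 is [32, 16], so an eigenvector is (1, -2).
For λ=6: (A-λI) row 1 is [24, 16], so an eigenvector is (-2, 3).
General solution: K_1e^(-2t)(1,-2) + K_2e^(6t)(-2,3).

x_1(t) = K_1e^(-2t) - 2K_2e^(6t), x_2(t) = -2K_1e^(-2t) + 3K_2e^(6t)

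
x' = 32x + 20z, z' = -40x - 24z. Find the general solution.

Coefficient matrix A = [[32, 20], [-40, -24]].
Characteristic polynomial det(A - λI) = λ^2 - 8λ + 32 = 0.
Eigenvalues λ = 4 ± 4i (complex conjugate pair).
For λ=4+4i: an eigenvector is (-1,1) - i(-2,3) = (-1 + 2i, 1 - 3i).
A real fundamental pair from Re and Im of e^((4+4i)t)v: X_1 = e^(4t)(cos(4t)·(-1,1) + sin(4t)·(-2,3)), X_2 = e^(4t)(sin(4t)·(-1,1) - cos(4t)·(-2,3)).
General solution: c_1X_1 + c_2X_2.

x(t) = -2c_1e^(4t)sin(4t) - c_1e^(4t)cos(4t) - c_2e^(4t)sin(4t) + 2c_2e^(4t)cos(4t), z(t) = 3c_1e^(4t)sin(4t) + c_1e^(4t)cos(4t) + c_2e^(4t)sin(4t) - 3c_2e^(4t)cos(4t)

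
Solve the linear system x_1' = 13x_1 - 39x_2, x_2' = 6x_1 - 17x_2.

x_1(t) = -3c_1e^(-2t)sin(3t) + 2c_1e^(-2t)cos(3t) + 2c_2e^(-2t)sin(3t) + 3c_2e^(-2t)cos(3t), x_2(t) = -c_1e^(-2t)sin(3t) + c_1e^(-2t)cos(3t) + c_2e^(-2t)sin(3t) + c_2e^(-2t)cos(3t)

Coefficient matrix A = [[13, -39], [6, -17]].
Characteristic polynomial det(A - λI) = λ^2 + 4λ + 13 = 0.
Eigenvalues λ = -2 ± 3i (complex conjugate pair).
For λ=-2+3i: an eigenvector is (2,1) - i(-3,-1) = (2 + 3i, 1 + i).
A real fundamental pair from Re and Im of e^((-2+3i)t)v: X_1 = e^(-2t)(cos(3t)·(2,1) + sin(3t)·(-3,-1)), X_2 = e^(-2t)(sin(3t)·(2,1) - cos(3t)·(-3,-1)).
General solution: c_1X_1 + c_2X_2.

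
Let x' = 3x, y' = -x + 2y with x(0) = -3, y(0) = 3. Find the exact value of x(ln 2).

-24

A = [[3,0],[-1,2]]; eigenvalues λ = 3, 2.
Eigenvectors: (1,-1) for λ=3, (0,1) for λ=2.
From the initial condition, c_1 = -3, c_2 = 0.
x(ln 2) = (-3)(2^3)(1) + (0)(2^2)(0) = -24.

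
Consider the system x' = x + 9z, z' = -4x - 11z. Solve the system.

x(t) = -3c_1e^(-5t) - 3c_2te^(-5t) + c_2e^(-5t), z(t) = 2c_1e^(-5t) + 2c_2te^(-5t) - c_2e^(-5t)

Coefficient matrix A = [[1, 9], [-4, -11]].
Characteristic polynomial det(A - λI) = λ^2 + 10λ + 25 = 0.
Single eigenvalue λ = -5 with algebraic multiplicity 2.
Eigenvector v = (-3,2); generalized eigenvector w with (A-λI)w=v is (1,-1).
General solution: e^(-5t)[c_1·v + c_2·(t·v + w)].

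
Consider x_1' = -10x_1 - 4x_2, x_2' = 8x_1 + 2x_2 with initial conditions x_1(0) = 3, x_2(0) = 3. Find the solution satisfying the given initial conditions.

Coefficient matrix A = [[-10, -4], [8, 2]].
Characteristic polynomial det(A - λI) = λ^2 + 8λ + 12 = 0.
Eigenvalues λ = -6, -2.
For λ=-6: (A-λI) row 1 is [-4, -4], so an eigenvector is (-1, 1).
For λ=-2: (A-λI) row 1 is [-8, -4], so an eigenvector is (-1, 2).
General solution: K_1e^(-6t)(-1,1) + K_2e^(-2t)(-1,2).
Applying x_1(0)=3, x_2(0)=3 gives K_1=-9, K_2=6.

x_1(t) = -6e^(-2t) + 9e^(-6t), x_2(t) = 12e^(-2t) - 9e^(-6t)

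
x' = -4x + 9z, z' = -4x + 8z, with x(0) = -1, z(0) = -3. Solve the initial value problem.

Coefficient matrix A = [[-4, 9], [-4, 8]].
Characteristic polynomial det(A - λI) = λ^2 - 4λ + 4 = 0.
Single eigenvalue λ = 2 with algebraic multiplicity 2.
Eigenvector v = (3,2); generalized eigenvector w with (A-λI)w=v is (-2,-1).
General solution: e^(2t)[c_1·v + c_2·(t·v + w)].
Applying x(0)=-1, z(0)=-3 gives c_1=-5, c_2=-7.

x(t) = -21te^(2t) - e^(2t), z(t) = -14te^(2t) - 3e^(2t)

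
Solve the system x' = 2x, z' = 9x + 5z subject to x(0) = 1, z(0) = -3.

Coefficient matrix A = [[2, 0], [9, 5]].
Characteristic polynomial det(A - λI) = λ^2 - 7λ + 10 = 0.
Eigenvalues λ = 5, 2.
For λ=5: (A-λI) row 1 is [-3, 0], so an eigenvector is (0, -1).
For λ=2: (A-λI) row 2 is [9, 3], so an eigenvector is (1, -3).
General solution: C_1e^(5t)(0,-1) + C_2e^(2t)(1,-3).
Applying x(0)=1, z(0)=-3 gives C_1=0, C_2=1.

x(t) = e^(2t), z(t) = -3e^(2t)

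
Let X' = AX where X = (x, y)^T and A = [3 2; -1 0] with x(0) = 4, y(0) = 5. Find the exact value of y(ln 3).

-39

A = [[3,2],[-1,0]]; eigenvalues λ = 1, 2.
Eigenvectors: (1,-1) for λ=1, (-2,1) for λ=2.
From the initial condition, c_1 = -14, c_2 = -9.
y(ln 3) = (-14)(3^1)(-1) + (-9)(3^2)(1) = -39.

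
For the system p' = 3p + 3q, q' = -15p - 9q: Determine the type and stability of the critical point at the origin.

stable spiral

A = [[3,3],[-15,-9]]; det(A-λI) = λ^2 + 6λ + 18.
λ = -3 ± 3i: negative real part.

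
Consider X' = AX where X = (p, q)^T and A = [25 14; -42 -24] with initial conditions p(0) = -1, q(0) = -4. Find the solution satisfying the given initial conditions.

Coefficient matrix A = [[25, 14], [-42, -24]].
Characteristic polynomial det(A - λI) = λ^2 - λ - 12 = 0.
Eigenvalues λ = -3, 4.
For λ=-3: (A-λI) row 1 is [28, 14], so an eigenvector is (1, -2).
For λ=4: (A-λI) row 1 is [21, 14], so an eigenvector is (-2, 3).
General solution: K_1e^(-3t)(1,-2) + K_2e^(4t)(-2,3).
Applying p(0)=-1, q(0)=-4 gives K_1=11, K_2=6.

p(t) = -12e^(4t) + 11e^(-3t), q(t) = 18e^(4t) - 22e^(-3t)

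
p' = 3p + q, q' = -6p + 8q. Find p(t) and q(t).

Coefficient matrix A = [[3, 1], [-6, 8]].
Characteristic polynomial det(A - λI) = λ^2 - 11λ + 30 = 0.
Eigenvalues λ = 5, 6.
For λ=5: (A-λI) row 1 is [-2, 1], so an eigenvector is (-1, -2).
For λ=6: (A-λI) row 1 is [-3, 1], so an eigenvector is (1, 3).
General solution: C_1e^(5t)(-1,-2) + C_2e^(6t)(1,3).

p(t) = -C_1e^(5t) + C_2e^(6t), q(t) = -2C_1e^(5t) + 3C_2e^(6t)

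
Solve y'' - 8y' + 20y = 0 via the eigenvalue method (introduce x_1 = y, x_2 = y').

Let x_1 = y, x_2 = y'. Then x_1' = x_2 and x_2' = -20x_1 + 8x_2.
A = [[0,1],[-20,8]]; det(A-λI) = λ^2 - 8λ + 20.
Eigenvalues λ = 4 ± 2i.

y(t) = K_1e^(4t)cos(2t) + K_2e^(4t)sin(2t)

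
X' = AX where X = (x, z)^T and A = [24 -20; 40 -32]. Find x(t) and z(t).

x(t) = -K_1e^(-4t)sin(4t) + 2K_1e^(-4t)cos(4t) + 2K_2e^(-4t)sin(4t) + K_2e^(-4t)cos(4t), z(t) = -K_1e^(-4t)sin(4t) + 3K_1e^(-4t)cos(4t) + 3K_2e^(-4t)sin(4t) + K_2e^(-4t)cos(4t)

Coefficient matrix A = [[24, -20], [40, -32]].
Characteristic polynomial det(A - λI) = λ^2 + 8λ + 32 = 0.
Eigenvalues λ = -4 ± 4i (complex conjugate pair).
For λ=-4+4i: an eigenvector is (2,3) - i(-1,-1) = (2 + i, 3 + i).
A real fundamental pair from Re and Im of e^((-4+4i)t)v: X_1 = e^(-4t)(cos(4t)·(2,3) + sin(4t)·(-1,-1)), X_2 = e^(-4t)(sin(4t)·(2,3) - cos(4t)·(-1,-1)).
General solution: K_1X_1 + K_2X_2.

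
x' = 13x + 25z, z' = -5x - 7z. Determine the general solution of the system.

x(t) = 2c_1e^(3t)sin(5t) + c_1e^(3t)cos(5t) + c_2e^(3t)sin(5t) - 2c_2e^(3t)cos(5t), z(t) = -c_1e^(3t)sin(5t) + c_2e^(3t)cos(5t)

Coefficient matrix A = [[13, 25], [-5, -7]].
Characteristic polynomial det(A - λI) = λ^2 - 6λ + 34 = 0.
Eigenvalues λ = 3 ± 5i (complex conjugate pair).
For λ=3+5i: an eigenvector is (1,0) - i(2,-1) = (1 - 2i, 0 + i).
A real fundamental pair from Re and Im of e^((3+5i)t)v: X_1 = e^(3t)(cos(5t)·(1,0) + sin(5t)·(2,-1)), X_2 = e^(3t)(sin(5t)·(1,0) - cos(5t)·(2,-1)).
General solution: c_1X_1 + c_2X_2.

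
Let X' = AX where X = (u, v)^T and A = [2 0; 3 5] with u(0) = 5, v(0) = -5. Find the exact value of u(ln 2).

A = [[2,0],[3,5]]; eigenvalues λ = 2, 5.
Eigenvectors: (1,-1) for λ=2, (0,1) for λ=5.
From the initial condition, c_1 = 5, c_2 = 0.
u(ln 2) = (5)(2^2)(1) + (0)(2^5)(0) = 20.

20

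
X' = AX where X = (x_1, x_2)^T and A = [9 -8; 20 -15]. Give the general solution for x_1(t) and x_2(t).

x_1(t) = -C_1e^(-3t)sin(4t) - C_1e^(-3t)cos(4t) - C_2e^(-3t)sin(4t) + C_2e^(-3t)cos(4t), x_2(t) = -2C_1e^(-3t)sin(4t) - C_1e^(-3t)cos(4t) - C_2e^(-3t)sin(4t) + 2C_2e^(-3t)cos(4t)

Coefficient matrix A = [[9, -8], [20, -15]].
Characteristic polynomial det(A - λI) = λ^2 + 6λ + 25 = 0.
Eigenvalues λ = -3 ± 4i (complex conjugate pair).
For λ=-3+4i: an eigenvector is (-1,-1) - i(-1,-2) = (-1 + i, -1 + 2i).
A real fundamental pair from Re and Im of e^((-3+4i)t)v: X_1 = e^(-3t)(cos(4t)·(-1,-1) + sin(4t)·(-1,-2)), X_2 = e^(-3t)(sin(4t)·(-1,-1) - cos(4t)·(-1,-2)).
General solution: C_1X_1 + C_2X_2.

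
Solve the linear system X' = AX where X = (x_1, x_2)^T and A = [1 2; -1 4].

x_1(t) = -2C_1e^(2t) - C_2e^(3t), x_2(t) = -C_1e^(2t) - C_2e^(3t)

Coefficient matrix A = [[1, 2], [-1, 4]].
Characteristic polynomial det(A - λI) = λ^2 - 5λ + 6 = 0.
Eigenvalues λ = 2, 3.
For λ=2: (A-λI) row 1 is [-1, 2], so an eigenvector is (-2, -1).
For λ=3: (A-λI) row 1 is [-2, 2], so an eigenvector is (-1, -1).
General solution: C_1e^(2t)(-2,-1) + C_2e^(3t)(-1,-1).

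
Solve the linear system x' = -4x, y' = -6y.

Coefficient matrix A = [[-4, 0], [0, -6]].
Characteristic polynomial det(A - λI) = λ^2 + 10λ + 24 = 0.
Eigenvalues λ = -6, -4.
For λ=-6: (A-λI) row 1 is [2, 0], so an eigenvector is (0, -1).
For λ=-4: (A-λI) row 2 is [0, -2], so an eigenvector is (1, 0).
General solution: K_1e^(-6t)(0,-1) + K_2e^(-4t)(1,0).

x(t) = K_2e^(-4t), y(t) = -K_1e^(-6t)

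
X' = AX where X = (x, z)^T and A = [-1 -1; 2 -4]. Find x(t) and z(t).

x(t) = -C_1e^(-2t) - C_2e^(-3t), z(t) = -C_1e^(-2t) - 2C_2e^(-3t)

Coefficient matrix A = [[-1, -1], [2, -4]].
Characteristic polynomial det(A - λI) = λ^2 + 5λ + 6 = 0.
Eigenvalues λ = -2, -3.
For λ=-2: (A-λI) row 1 is [1, -1], so an eigenvector is (-1, -1).
For λ=-3: (A-λI) row 1 is [2, -1], so an eigenvector is (-1, -2).
General solution: C_1e^(-2t)(-1,-1) + C_2e^(-3t)(-1,-2).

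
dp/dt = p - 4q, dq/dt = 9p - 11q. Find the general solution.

p(t) = -2K_1e^(-5t) - 2K_2te^(-5t) + K_2e^(-5t), q(t) = -3K_1e^(-5t) - 3K_2te^(-5t) + 2K_2e^(-5t)

Coefficient matrix A = [[1, -4], [9, -11]].
Characteristic polynomial det(A - λI) = λ^2 + 10λ + 25 = 0.
Single eigenvalue λ = -5 with algebraic multiplicity 2.
Eigenvector v = (-2,-3); generalized eigenvector w with (A-λI)w=v is (1,2).
General solution: e^(-5t)[K_1·v + K_2·(t·v + w)].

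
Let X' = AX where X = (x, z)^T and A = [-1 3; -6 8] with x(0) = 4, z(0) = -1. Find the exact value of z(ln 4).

-10096

A = [[-1,3],[-6,8]]; eigenvalues λ = 2, 5.
Eigenvectors: (1,1) for λ=2, (-1,-2) for λ=5.
From the initial condition, c_1 = 9, c_2 = 5.
z(ln 4) = (9)(4^2)(1) + (5)(4^5)(-2) = -10096.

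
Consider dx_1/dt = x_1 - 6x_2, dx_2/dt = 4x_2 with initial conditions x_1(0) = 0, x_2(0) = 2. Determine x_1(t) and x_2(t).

x_1(t) = -4e^(4t) + 4e^(t), x_2(t) = 2e^(4t)

Coefficient matrix A = [[1, -6], [0, 4]].
Characteristic polynomial det(A - λI) = λ^2 - 5λ + 4 = 0.
Eigenvalues λ = 4, 1.
For λ=4: (A-λI) row 1 is [-3, -6], so an eigenvector is (2, -1).
For λ=1: (A-λI) row 1 is [0, -6], so an eigenvector is (-1, 0).
General solution: C_1e^(4t)(2,-1) + C_2e^(t)(-1,0).
Applying x_1(0)=0, x_2(0)=2 gives C_1=-2, C_2=-4.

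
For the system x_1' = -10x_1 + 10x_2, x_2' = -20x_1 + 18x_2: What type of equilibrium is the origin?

unstable spiral

A = [[-10,10],[-20,18]]; det(A-λI) = λ^2 - 8λ + 20.
λ = 4 ± 2i: positive real part.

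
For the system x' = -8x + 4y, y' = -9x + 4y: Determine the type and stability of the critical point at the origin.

stable improper node

A = [[-8,4],[-9,4]]; det(A-λI) = λ^2 + 4λ + 4.
repeated λ = -2 with a single eigenvector.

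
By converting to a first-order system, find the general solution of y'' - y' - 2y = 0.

y(t) = c_1e^(2t) + c_2e^(-t)

Let x_1 = y, x_2 = y'. Then x_1' = x_2 and x_2' = 2x_1 + x_2.
A = [[0,1],[2,1]]; det(A-λI) = λ^2 - λ - 2.
Eigenvalues λ = 2, -1 with eigenvectors (1,2), (1,-1).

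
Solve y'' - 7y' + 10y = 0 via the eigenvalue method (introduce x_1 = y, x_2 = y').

y(t) = C_1e^(5t) + C_2e^(2t)

Let x_1 = y, x_2 = y'. Then x_1' = x_2 and x_2' = -10x_1 + 7x_2.
A = [[0,1],[-10,7]]; det(A-λI) = λ^2 - 7λ + 10.
Eigenvalues λ = 5, 2 with eigenvectors (1,5), (1,2).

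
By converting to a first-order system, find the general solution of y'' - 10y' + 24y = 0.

y(t) = K_1e^(6t) + K_2e^(4t)

Let x_1 = y, x_2 = y'. Then x_1' = x_2 and x_2' = -24x_1 + 10x_2.
A = [[0,1],[-24,10]]; det(A-λI) = λ^2 - 10λ + 24.
Eigenvalues λ = 6, 4 with eigenvectors (1,6), (1,4).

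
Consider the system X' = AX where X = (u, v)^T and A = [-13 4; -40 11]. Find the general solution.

u(t) = -c_1e^(-t)cos(4t) - c_2e^(-t)sin(4t), v(t) = c_1e^(-t)sin(4t) - 3c_1e^(-t)cos(4t) - 3c_2e^(-t)sin(4t) - c_2e^(-t)cos(4t)

Coefficient matrix A = [[-13, 4], [-40, 11]].
Characteristic polynomial det(A - λI) = λ^2 + 2λ + 17 = 0.
Eigenvalues λ = -1 ± 4i (complex conjugate pair).
For λ=-1+4i: an eigenvector is (-1,-3) - i(0,1) = (-1, -3 - i).
A real fundamental pair from Re and Im of e^((-1+4i)t)v: X_1 = e^(-t)(cos(4t)·(-1,-3) + sin(4t)·(0,1)), X_2 = e^(-t)(sin(4t)·(-1,-3) - cos(4t)·(0,1)).
General solution: c_1X_1 + c_2X_2.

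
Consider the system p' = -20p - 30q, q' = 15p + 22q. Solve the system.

p(t) = c_1e^(t)sin(3t) - 3c_1e^(t)cos(3t) - 3c_2e^(t)sin(3t) - c_2e^(t)cos(3t), q(t) = -c_1e^(t)sin(3t) + 2c_1e^(t)cos(3t) + 2c_2e^(t)sin(3t) + c_2e^(t)cos(3t)

Coefficient matrix A = [[-20, -30], [15, 22]].
Characteristic polynomial det(A - λI) = λ^2 - 2λ + 10 = 0.
Eigenvalues λ = 1 ± 3i (complex conjugate pair).
For λ=1+3i: an eigenvector is (-3,2) - i(1,-1) = (-3 - i, 2 + i).
A real fundamental pair from Re and Im of e^((1+3i)t)v: X_1 = e^(t)(cos(3t)·(-3,2) + sin(3t)·(1,-1)), X_2 = e^(t)(sin(3t)·(-3,2) - cos(3t)·(1,-1)).
General solution: c_1X_1 + c_2X_2.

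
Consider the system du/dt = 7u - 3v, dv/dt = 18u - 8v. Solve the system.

u(t) = -C_1e^(t) - C_2e^(-2t), v(t) = -2C_1e^(t) - 3C_2e^(-2t)

Coefficient matrix A = [[7, -3], [18, -8]].
Characteristic polynomial det(A - λI) = λ^2 + λ - 2 = 0.
Eigenvalues λ = 1, -2.
For λ=1: (A-λI) row 1 is [6, -3], so an eigenvector is (-1, -2).
For λ=-2: (A-λI) row 1 is [9, -3], so an eigenvector is (-1, -3).
General solution: C_1e^(t)(-1,-2) + C_2e^(-2t)(-1,-3).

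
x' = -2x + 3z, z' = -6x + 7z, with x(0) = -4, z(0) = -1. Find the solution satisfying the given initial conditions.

x(t) = 3e^(4t) - 7e^(t), z(t) = 6e^(4t) - 7e^(t)

Coefficient matrix A = [[-2, 3], [-6, 7]].
Characteristic polynomial det(A - λI) = λ^2 - 5λ + 4 = 0.
Eigenvalues λ = 4, 1.
For λ=4: (A-λI) row 1 is [-6, 3], so an eigenvector is (-1, -2).
For λ=1: (A-λI) row 1 is [-3, 3], so an eigenvector is (1, 1).
General solution: C_1e^(4t)(-1,-2) + C_2e^(t)(1,1).
Applying x(0)=-4, z(0)=-1 gives C_1=-3, C_2=-7.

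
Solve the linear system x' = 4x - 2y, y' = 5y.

Coefficient matrix A = [[4, -2], [0, 5]].
Characteristic polynomial det(A - λI) = λ^2 - 9λ + 20 = 0.
Eigenvalues λ = 5, 4.
For λ=5: (A-λI) row 1 is [-1, -2], so an eigenvector is (2, -1).
For λ=4: (A-λI) row 1 is [0, -2], so an eigenvector is (-1, 0).
General solution: C_1e^(5t)(2,-1) + C_2e^(4t)(-1,0).

x(t) = 2C_1e^(5t) - C_2e^(4t), y(t) = -C_1e^(5t)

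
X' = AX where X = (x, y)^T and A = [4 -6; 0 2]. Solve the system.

Coefficient matrix A = [[4, -6], [0, 2]].
Characteristic polynomial det(A - λI) = λ^2 - 6λ + 8 = 0.
Eigenvalues λ = 2, 4.
For λ=2: (A-λI) row 1 is [2, -6], so an eigenvector is (3, 1).
For λ=4: (A-λI) row 1 is [0, -6], so an eigenvector is (-1, 0).
General solution: C_1e^(2t)(3,1) + C_2e^(4t)(-1,0).

x(t) = 3C_1e^(2t) - C_2e^(4t), y(t) = C_1e^(2t)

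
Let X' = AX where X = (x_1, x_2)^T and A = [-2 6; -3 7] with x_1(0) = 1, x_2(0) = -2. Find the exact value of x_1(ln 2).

A = [[-2,6],[-3,7]]; eigenvalues λ = 1, 4.
Eigenvectors: (2,1) for λ=1, (1,1) for λ=4.
From the initial condition, c_1 = 3, c_2 = -5.
x_1(ln 2) = (3)(2^1)(2) + (-5)(2^4)(1) = -68.

-68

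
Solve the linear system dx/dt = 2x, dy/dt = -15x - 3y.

Coefficient matrix A = [[2, 0], [-15, -3]].
Characteristic polynomial det(A - λI) = λ^2 + λ - 6 = 0.
Eigenvalues λ = -3, 2.
For λ=-3: (A-λI) row 1 is [5, 0], so an eigenvector is (0, 1).
For λ=2: (A-λI) row 2 is [-15, -5], so an eigenvector is (-1, 3).
General solution: K_1e^(-3t)(0,1) + K_2e^(2t)(-1,3).

x(t) = -K_2e^(2t), y(t) = K_1e^(-3t) + 3K_2e^(2t)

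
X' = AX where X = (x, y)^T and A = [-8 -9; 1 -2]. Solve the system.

x(t) = -3K_1e^(-5t) - 3K_2te^(-5t) - 2K_2e^(-5t), y(t) = K_1e^(-5t) + K_2te^(-5t) + K_2e^(-5t)

Coefficient matrix A = [[-8, -9], [1, -2]].
Characteristic polynomial det(A - λI) = λ^2 + 10λ + 25 = 0.
Single eigenvalue λ = -5 with algebraic multiplicity 2.
Eigenvector v = (-3,1); generalized eigenvector w with (A-λI)w=v is (-2,1).
General solution: e^(-5t)[K_1·v + K_2·(t·v + w)].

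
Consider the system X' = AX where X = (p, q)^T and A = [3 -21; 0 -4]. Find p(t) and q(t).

Coefficient matrix A = [[3, -21], [0, -4]].
Characteristic polynomial det(A - λI) = λ^2 + λ - 12 = 0.
Eigenvalues λ = 3, -4.
For λ=3: (A-λI) row 1 is [0, -21], so an eigenvector is (1, 0).
For λ=-4: (A-λI) row 1 is [7, -21], so an eigenvector is (3, 1).
General solution: K_1e^(3t)(1,0) + K_2e^(-4t)(3,1).

p(t) = K_1e^(3t) + 3K_2e^(-4t), q(t) = K_2e^(-4t)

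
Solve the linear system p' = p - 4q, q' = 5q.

Coefficient matrix A = [[1, -4], [0, 5]].
Characteristic polynomial det(A - λI) = λ^2 - 6λ + 5 = 0.
Eigenvalues λ = 5, 1.
For λ=5: (A-λI) row 1 is [-4, -4], so an eigenvector is (1, -1).
For λ=1: (A-λI) row 1 is [0, -4], so an eigenvector is (1, 0).
General solution: C_1e^(5t)(1,-1) + C_2e^(t)(1,0).

p(t) = C_1e^(5t) + C_2e^(t), q(t) = -C_1e^(5t)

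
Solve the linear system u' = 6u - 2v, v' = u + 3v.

u(t) = -2c_1e^(5t) + c_2e^(4t), v(t) = -c_1e^(5t) + c_2e^(4t)

Coefficient matrix A = [[6, -2], [1, 3]].
Characteristic polynomial det(A - λI) = λ^2 - 9λ + 20 = 0.
Eigenvalues λ = 5, 4.
For λ=5: (A-λI) row 1 is [1, -2], so an eigenvector is (-2, -1).
For λ=4: (A-λI) row 1 is [2, -2], so an eigenvector is (1, 1).
General solution: c_1e^(5t)(-2,-1) + c_2e^(4t)(1,1).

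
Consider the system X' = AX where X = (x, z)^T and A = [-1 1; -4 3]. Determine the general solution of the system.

Coefficient matrix A = [[-1, 1], [-4, 3]].
Characteristic polynomial det(A - λI) = λ^2 - 2λ + 1 = 0.
Single eigenvalue λ = 1 with algebraic multiplicity 2.
Eigenvector v = (-1,-2); generalized eigenvector w with (A-λI)w=v is (2,3).
General solution: e^(t)[c_1·v + c_2·(t·v + w)].

x(t) = -c_1e^(t) - c_2te^(t) + 2c_2e^(t), z(t) = -2c_1e^(t) - 2c_2te^(t) + 3c_2e^(t)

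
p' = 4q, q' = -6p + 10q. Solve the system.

Coefficient matrix A = [[0, 4], [-6, 10]].
Characteristic polynomial det(A - λI) = λ^2 - 10λ + 24 = 0.
Eigenvalues λ = 4, 6.
For λ=4: (A-λI) row 1 is [-4, 4], so an eigenvector is (1, 1).
For λ=6: (A-λI) row 1 is [-6, 4], so an eigenvector is (2, 3).
General solution: K_1e^(4t)(1,1) + K_2e^(6t)(2,3).

p(t) = K_1e^(4t) + 2K_2e^(6t), q(t) = K_1e^(4t) + 3K_2e^(6t)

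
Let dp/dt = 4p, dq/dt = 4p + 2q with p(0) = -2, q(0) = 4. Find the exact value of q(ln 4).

-896

A = [[4,0],[4,2]]; eigenvalues λ = 2, 4.
Eigenvectors: (0,-1) for λ=2, (1,2) for λ=4.
From the initial condition, c_1 = -8, c_2 = -2.
q(ln 4) = (-8)(4^2)(-1) + (-2)(4^4)(2) = -896.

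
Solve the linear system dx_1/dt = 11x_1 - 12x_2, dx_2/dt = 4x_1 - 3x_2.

x_1(t) = 2K_1e^(5t) - 3K_2e^(3t), x_2(t) = K_1e^(5t) - 2K_2e^(3t)

Coefficient matrix A = [[11, -12], [4, -3]].
Characteristic polynomial det(A - λI) = λ^2 - 8λ + 15 = 0.
Eigenvalues λ = 5, 3.
For λ=5: (A-λI) row 1 is [6, -12], so an eigenvector is (2, 1).
For λ=3: (A-λI) row 1 is [8, -12], so an eigenvector is (-3, -2).
General solution: K_1e^(5t)(2,1) + K_2e^(3t)(-3,-2).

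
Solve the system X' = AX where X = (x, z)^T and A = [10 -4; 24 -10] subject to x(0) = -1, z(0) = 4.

Coefficient matrix A = [[10, -4], [24, -10]].
Characteristic polynomial det(A - λI) = λ^2 - 4 = 0.
Eigenvalues λ = 2, -2.
For λ=2: (A-λI) row 1 is [8, -4], so an eigenvector is (1, 2).
For λ=-2: (A-λI) row 1 is [12, -4], so an eigenvector is (1, 3).
General solution: c_1e^(2t)(1,2) + c_2e^(-2t)(1,3).
Applying x(0)=-1, z(0)=4 gives c_1=-7, c_2=6.

x(t) = -7e^(2t) + 6e^(-2t), z(t) = -14e^(2t) + 18e^(-2t)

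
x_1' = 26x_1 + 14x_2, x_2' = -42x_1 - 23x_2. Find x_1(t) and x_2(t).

Coefficient matrix A = [[26, 14], [-42, -23]].
Characteristic polynomial det(A - λI) = λ^2 - 3λ - 10 = 0.
Eigenvalues λ = -2, 5.
For λ=-2: (A-λI) row 1 is [28, 14], so an eigenvector is (1, -2).
For λ=5: (A-λI) row 1 is [21, 14], so an eigenvector is (2, -3).
General solution: C_1e^(-2t)(1,-2) + C_2e^(5t)(2,-3).

x_1(t) = C_1e^(-2t) + 2C_2e^(5t), x_2(t) = -2C_1e^(-2t) - 3C_2e^(5t)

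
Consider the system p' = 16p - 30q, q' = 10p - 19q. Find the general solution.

p(t) = -2C_1e^(t) - 3C_2e^(-4t), q(t) = -C_1e^(t) - 2C_2e^(-4t)

Coefficient matrix A = [[16, -30], [10, -19]].
Characteristic polynomial det(A - λI) = λ^2 + 3λ - 4 = 0.
Eigenvalues λ = 1, -4.
For λ=1: (A-λI) row 1 is [15, -30], so an eigenvector is (-2, -1).
For λ=-4: (A-λI) row 1 is [20, -30], so an eigenvector is (-3, -2).
General solution: C_1e^(t)(-2,-1) + C_2e^(-4t)(-3,-2).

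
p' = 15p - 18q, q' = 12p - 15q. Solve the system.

p(t) = -C_1e^(-3t) - 3C_2e^(3t), q(t) = -C_1e^(-3t) - 2C_2e^(3t)

Coefficient matrix A = [[15, -18], [12, -15]].
Characteristic polynomial det(A - λI) = λ^2 - 9 = 0.
Eigenvalues λ = -3, 3.
For λ=-3: (A-λI) row 1 is [18, -18], so an eigenvector is (-1, -1).
For λ=3: (A-λI) row 1 is [12, -18], so an eigenvector is (-3, -2).
General solution: C_1e^(-3t)(-1,-1) + C_2e^(3t)(-3,-2).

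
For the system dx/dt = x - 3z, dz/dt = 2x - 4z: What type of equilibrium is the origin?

stable node

A = [[1,-3],[2,-4]]; det(A-λI) = λ^2 + 3λ + 2.
λ = -1, -2: both negative.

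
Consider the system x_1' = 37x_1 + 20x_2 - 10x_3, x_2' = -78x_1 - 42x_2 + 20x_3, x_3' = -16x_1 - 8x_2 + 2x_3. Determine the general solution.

Coefficient matrix A = [[37, 20, -10], [-78, -42, 20], [-16, -8, 2]].
det(A - λI) = 0 gives eigenvalues λ = -2, -3, 2.
For λ=-2: eigenvector (0,1,2).
For λ=-3: eigenvector (1,-2,0).
For λ=2: eigenvector (-2,4,1).
General solution: C_1e^(-2t)(0,1,2) + C_2e^(-3t)(1,-2,0) + C_3e^(2t)(-2,4,1).

x_1(t) = C_2e^(-3t) - 2C_3e^(2t), x_2(t) = C_1e^(-2t) - 2C_2e^(-3t) + 4C_3e^(2t), x_3(t) = 2C_1e^(-2t) + C_3e^(2t)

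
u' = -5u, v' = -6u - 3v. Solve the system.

u(t) = -C_2e^(-5t), v(t) = C_1e^(-3t) - 3C_2e^(-5t)

Coefficient matrix A = [[-5, 0], [-6, -3]].
Characteristic polynomial det(A - λI) = λ^2 + 8λ + 15 = 0.
Eigenvalues λ = -3, -5.
For λ=-3: (A-λI) row 1 is [-2, 0], so an eigenvector is (0, 1).
For λ=-5: (A-λI) row 2 is [-6, 2], so an eigenvector is (-1, -3).
General solution: C_1e^(-3t)(0,1) + C_2e^(-5t)(-1,-3).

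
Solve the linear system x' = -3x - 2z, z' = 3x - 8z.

x(t) = -c_1e^(-5t) - 2c_2e^(-6t), z(t) = -c_1e^(-5t) - 3c_2e^(-6t)

Coefficient matrix A = [[-3, -2], [3, -8]].
Characteristic polynomial det(A - λI) = λ^2 + 11λ + 30 = 0.
Eigenvalues λ = -5, -6.
For λ=-5: (A-λI) row 1 is [2, -2], so an eigenvector is (-1, -1).
For λ=-6: (A-λI) row 1 is [3, -2], so an eigenvector is (-2, -3).
General solution: c_1e^(-5t)(-1,-1) + c_2e^(-6t)(-2,-3).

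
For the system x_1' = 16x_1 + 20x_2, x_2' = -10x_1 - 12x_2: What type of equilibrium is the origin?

A = [[16,20],[-10,-12]]; det(A-λI) = λ^2 - 4λ + 8.
λ = 2 ± 2i: positive real part.

unstable spiral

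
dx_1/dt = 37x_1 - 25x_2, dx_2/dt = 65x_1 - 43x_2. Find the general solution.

x_1(t) = 2K_1e^(-3t)sin(5t) - K_1e^(-3t)cos(5t) - K_2e^(-3t)sin(5t) - 2K_2e^(-3t)cos(5t), x_2(t) = 3K_1e^(-3t)sin(5t) - 2K_1e^(-3t)cos(5t) - 2K_2e^(-3t)sin(5t) - 3K_2e^(-3t)cos(5t)

Coefficient matrix A = [[37, -25], [65, -43]].
Characteristic polynomial det(A - λI) = λ^2 + 6λ + 34 = 0.
Eigenvalues λ = -3 ± 5i (complex conjugate pair).
For λ=-3+5i: an eigenvector is (-1,-2) - i(2,3) = (-1 - 2i, -2 - 3i).
A real fundamental pair from Re and Im of e^((-3+5i)t)v: X_1 = e^(-3t)(cos(5t)·(-1,-2) + sin(5t)·(2,3)), X_2 = e^(-3t)(sin(5t)·(-1,-2) - cos(5t)·(2,3)).
General solution: K_1X_1 + K_2X_2.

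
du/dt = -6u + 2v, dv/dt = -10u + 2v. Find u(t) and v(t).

u(t) = K_1e^(-2t)cos(2t) + K_2e^(-2t)sin(2t), v(t) = -K_1e^(-2t)sin(2t) + 2K_1e^(-2t)cos(2t) + 2K_2e^(-2t)sin(2t) + K_2e^(-2t)cos(2t)

Coefficient matrix A = [[-6, 2], [-10, 2]].
Characteristic polynomial det(A - λI) = λ^2 + 4λ + 8 = 0.
Eigenvalues λ = -2 ± 2i (complex conjugate pair).
For λ=-2+2i: an eigenvector is (1,2) - i(0,-1) = (1, 2 + i).
A real fundamental pair from Re and Im of e^((-2+2i)t)v: X_1 = e^(-2t)(cos(2t)·(1,2) + sin(2t)·(0,-1)), X_2 = e^(-2t)(sin(2t)·(1,2) - cos(2t)·(0,-1)).
General solution: K_1X_1 + K_2X_2.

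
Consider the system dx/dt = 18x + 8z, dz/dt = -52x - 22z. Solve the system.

x(t) = -C_1e^(-2t)sin(4t) + C_1e^(-2t)cos(4t) + C_2e^(-2t)sin(4t) + C_2e^(-2t)cos(4t), z(t) = 2C_1e^(-2t)sin(4t) - 3C_1e^(-2t)cos(4t) - 3C_2e^(-2t)sin(4t) - 2C_2e^(-2t)cos(4t)

Coefficient matrix A = [[18, 8], [-52, -22]].
Characteristic polynomial det(A - λI) = λ^2 + 4λ + 20 = 0.
Eigenvalues λ = -2 ± 4i (complex conjugate pair).
For λ=-2+4i: an eigenvector is (1,-3) - i(-1,2) = (1 + i, -3 - 2i).
A real fundamental pair from Re and Im of e^((-2+4i)t)v: X_1 = e^(-2t)(cos(4t)·(1,-3) + sin(4t)·(-1,2)), X_2 = e^(-2t)(sin(4t)·(1,-3) - cos(4t)·(-1,2)).
General solution: C_1X_1 + C_2X_2.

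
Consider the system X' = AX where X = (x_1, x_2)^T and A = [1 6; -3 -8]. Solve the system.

Coefficient matrix A = [[1, 6], [-3, -8]].
Characteristic polynomial det(A - λI) = λ^2 + 7λ + 10 = 0.
Eigenvalues λ = -5, -2.
For λ=-5: (A-λI) row 1 is [6, 6], so an eigenvector is (-1, 1).
For λ=-2: (A-λI) row 1 is [3, 6], so an eigenvector is (-2, 1).
General solution: K_1e^(-5t)(-1,1) + K_2e^(-2t)(-2,1).

x_1(t) = -K_1e^(-5t) - 2K_2e^(-2t), x_2(t) = K_1e^(-5t) + K_2e^(-2t)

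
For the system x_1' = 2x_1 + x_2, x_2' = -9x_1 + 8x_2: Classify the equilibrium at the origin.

unstable improper node

A = [[2,1],[-9,8]]; det(A-λI) = λ^2 - 10λ + 25.
repeated λ = 5 with a single eigenvector.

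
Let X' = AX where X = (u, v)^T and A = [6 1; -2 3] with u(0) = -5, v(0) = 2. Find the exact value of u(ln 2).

-208

A = [[6,1],[-2,3]]; eigenvalues λ = 4, 5.
Eigenvectors: (-1,2) for λ=4, (1,-1) for λ=5.
From the initial condition, c_1 = -3, c_2 = -8.
u(ln 2) = (-3)(2^4)(-1) + (-8)(2^5)(1) = -208.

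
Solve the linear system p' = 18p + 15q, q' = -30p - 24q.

Coefficient matrix A = [[18, 15], [-30, -24]].
Characteristic polynomial det(A - λI) = λ^2 + 6λ + 18 = 0.
Eigenvalues λ = -3 ± 3i (complex conjugate pair).
For λ=-3+3i: an eigenvector is (-1,1) - i(-2,3) = (-1 + 2i, 1 - 3i).
A real fundamental pair from Re and Im of e^((-3+3i)t)v: X_1 = e^(-3t)(cos(3t)·(-1,1) + sin(3t)·(-2,3)), X_2 = e^(-3t)(sin(3t)·(-1,1) - cos(3t)·(-2,3)).
General solution: C_1X_1 + C_2X_2.

p(t) = -2C_1e^(-3t)sin(3t) - C_1e^(-3t)cos(3t) - C_2e^(-3t)sin(3t) + 2C_2e^(-3t)cos(3t), q(t) = 3C_1e^(-3t)sin(3t) + C_1e^(-3t)cos(3t) + C_2e^(-3t)sin(3t) - 3C_2e^(-3t)cos(3t)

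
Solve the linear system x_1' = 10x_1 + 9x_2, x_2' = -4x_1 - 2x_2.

Coefficient matrix A = [[10, 9], [-4, -2]].
Characteristic polynomial det(A - λI) = λ^2 - 8λ + 16 = 0.
Single eigenvalue λ = 4 with algebraic multiplicity 2.
Eigenvector v = (-3,2); generalized eigenvector w with (A-λI)w=v is (-2,1).
General solution: e^(4t)[C_1·v + C_2·(t·v + w)].

x_1(t) = -3C_1e^(4t) - 3C_2te^(4t) - 2C_2e^(4t), x_2(t) = 2C_1e^(4t) + 2C_2te^(4t) + C_2e^(4t)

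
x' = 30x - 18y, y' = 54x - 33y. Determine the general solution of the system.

Coefficient matrix A = [[30, -18], [54, -33]].
Characteristic polynomial det(A - λI) = λ^2 + 3λ - 18 = 0.
Eigenvalues λ = -6, 3.
For λ=-6: (A-λI) row 1 is [36, -18], so an eigenvector is (1, 2).
For λ=3: (A-λI) row 1 is [27, -18], so an eigenvector is (-2, -3).
General solution: K_1e^(-6t)(1,2) + K_2e^(3t)(-2,-3).

x(t) = K_1e^(-6t) - 2K_2e^(3t), y(t) = 2K_1e^(-6t) - 3K_2e^(3t)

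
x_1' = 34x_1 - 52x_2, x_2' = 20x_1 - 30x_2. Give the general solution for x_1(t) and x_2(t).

x_1(t) = 3K_1e^(2t)sin(4t) + 2K_1e^(2t)cos(4t) + 2K_2e^(2t)sin(4t) - 3K_2e^(2t)cos(4t), x_2(t) = 2K_1e^(2t)sin(4t) + K_1e^(2t)cos(4t) + K_2e^(2t)sin(4t) - 2K_2e^(2t)cos(4t)

Coefficient matrix A = [[34, -52], [20, -30]].
Characteristic polynomial det(A - λI) = λ^2 - 4λ + 20 = 0.
Eigenvalues λ = 2 ± 4i (complex conjugate pair).
For λ=2+4i: an eigenvector is (2,1) - i(3,2) = (2 - 3i, 1 - 2i).
A real fundamental pair from Re and Im of e^((2+4i)t)v: X_1 = e^(2t)(cos(4t)·(2,1) + sin(4t)·(3,2)), X_2 = e^(2t)(sin(4t)·(2,1) - cos(4t)·(3,2)).
General solution: K_1X_1 + K_2X_2.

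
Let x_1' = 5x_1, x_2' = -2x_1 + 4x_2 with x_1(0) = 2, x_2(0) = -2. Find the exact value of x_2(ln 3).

-810

A = [[5,0],[-2,4]]; eigenvalues λ = 4, 5.
Eigenvectors: (0,-1) for λ=4, (-1,2) for λ=5.
From the initial condition, c_1 = -2, c_2 = -2.
x_2(ln 3) = (-2)(3^4)(-1) + (-2)(3^5)(2) = -810.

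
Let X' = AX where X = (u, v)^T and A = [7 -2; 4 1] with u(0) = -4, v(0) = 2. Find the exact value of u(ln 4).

A = [[7,-2],[4,1]]; eigenvalues λ = 3, 5.
Eigenvectors: (-1,-2) for λ=3, (1,1) for λ=5.
From the initial condition, c_1 = -6, c_2 = -10.
u(ln 4) = (-6)(4^3)(-1) + (-10)(4^5)(1) = -9856.

-9856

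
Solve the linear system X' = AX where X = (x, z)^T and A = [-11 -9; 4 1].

Coefficient matrix A = [[-11, -9], [4, 1]].
Characteristic polynomial det(A - λI) = λ^2 + 10λ + 25 = 0.
Single eigenvalue λ = -5 with algebraic multiplicity 2.
Eigenvector v = (-3,2); generalized eigenvector w with (A-λI)w=v is (2,-1).
General solution: e^(-5t)[C_1·v + C_2·(t·v + w)].

x(t) = -3C_1e^(-5t) - 3C_2te^(-5t) + 2C_2e^(-5t), z(t) = 2C_1e^(-5t) + 2C_2te^(-5t) - C_2e^(-5t)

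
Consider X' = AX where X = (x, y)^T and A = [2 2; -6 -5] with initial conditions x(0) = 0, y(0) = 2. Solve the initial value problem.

x(t) = 4e^(-t) - 4e^(-2t), y(t) = -6e^(-t) + 8e^(-2t)

Coefficient matrix A = [[2, 2], [-6, -5]].
Characteristic polynomial det(A - λI) = λ^2 + 3λ + 2 = 0.
Eigenvalues λ = -1, -2.
For λ=-1: (A-λI) row 1 is [3, 2], so an eigenvector is (-2, 3).
For λ=-2: (A-λI) row 1 is [4, 2], so an eigenvector is (1, -2).
General solution: K_1e^(-t)(-2,3) + K_2e^(-2t)(1,-2).
Applying x(0)=0, y(0)=2 gives K_1=-2, K_2=-4.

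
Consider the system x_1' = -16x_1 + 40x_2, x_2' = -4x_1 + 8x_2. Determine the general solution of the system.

x_1(t) = -3K_1e^(-4t)sin(4t) + K_1e^(-4t)cos(4t) + K_2e^(-4t)sin(4t) + 3K_2e^(-4t)cos(4t), x_2(t) = -K_1e^(-4t)sin(4t) + K_2e^(-4t)cos(4t)

Coefficient matrix A = [[-16, 40], [-4, 8]].
Characteristic polynomial det(A - λI) = λ^2 + 8λ + 32 = 0.
Eigenvalues λ = -4 ± 4i (complex conjugate pair).
For λ=-4+4i: an eigenvector is (1,0) - i(-3,-1) = (1 + 3i, 0 + i).
A real fundamental pair from Re and Im of e^((-4+4i)t)v: X_1 = e^(-4t)(cos(4t)·(1,0) + sin(4t)·(-3,-1)), X_2 = e^(-4t)(sin(4t)·(1,0) - cos(4t)·(-3,-1)).
General solution: K_1X_1 + K_2X_2.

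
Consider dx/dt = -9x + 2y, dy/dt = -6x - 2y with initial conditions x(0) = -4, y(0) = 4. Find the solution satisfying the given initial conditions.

x(t) = 20e^(-5t) - 24e^(-6t), y(t) = 40e^(-5t) - 36e^(-6t)

Coefficient matrix A = [[-9, 2], [-6, -2]].
Characteristic polynomial det(A - λI) = λ^2 + 11λ + 30 = 0.
Eigenvalues λ = -5, -6.
For λ=-5: (A-λI) row 1 is [-4, 2], so an eigenvector is (-1, -2).
For λ=-6: (A-λI) row 1 is [-3, 2], so an eigenvector is (2, 3).
General solution: C_1e^(-5t)(-1,-2) + C_2e^(-6t)(2,3).
Applying x(0)=-4, y(0)=4 gives C_1=-20, C_2=-12.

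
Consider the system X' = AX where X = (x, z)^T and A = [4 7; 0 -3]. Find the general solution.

x(t) = -C_1e^(4t) - C_2e^(-3t), z(t) = C_2e^(-3t)

Coefficient matrix A = [[4, 7], [0, -3]].
Characteristic polynomial det(A - λI) = λ^2 - λ - 12 = 0.
Eigenvalues λ = 4, -3.
For λ=4: (A-λI) row 1 is [0, 7], so an eigenvector is (-1, 0).
For λ=-3: (A-λI) row 1 is [7, 7], so an eigenvector is (-1, 1).
General solution: C_1e^(4t)(-1,0) + C_2e^(-3t)(-1,1).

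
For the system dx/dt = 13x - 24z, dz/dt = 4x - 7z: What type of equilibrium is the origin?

A = [[13,-24],[4,-7]]; det(A-λI) = λ^2 - 6λ + 5.
λ = 5, 1: both positive.

unstable node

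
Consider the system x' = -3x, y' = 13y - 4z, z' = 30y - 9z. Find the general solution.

Coefficient matrix A = [[-3, 0, 0], [0, 13, -4], [0, 30, -9]].
det(A - λI) = 0 gives eigenvalues λ = -3, 1, 3.
For λ=-3: eigenvector (1,0,0).
For λ=1: eigenvector (0,1,3).
For λ=3: eigenvector (0,-2,-5).
General solution: c_1e^(-3t)(1,0,0) + c_2e^(t)(0,1,3) + c_3e^(3t)(0,-2,-5).

x(t) = c_1e^(-3t), y(t) = c_2e^(t) - 2c_3e^(3t), z(t) = 3c_2e^(t) - 5c_3e^(3t)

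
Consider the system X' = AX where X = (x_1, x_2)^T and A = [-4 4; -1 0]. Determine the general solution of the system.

x_1(t) = 2K_1e^(-2t) + 2K_2te^(-2t) - 3K_2e^(-2t), x_2(t) = K_1e^(-2t) + K_2te^(-2t) - K_2e^(-2t)

Coefficient matrix A = [[-4, 4], [-1, 0]].
Characteristic polynomial det(A - λI) = λ^2 + 4λ + 4 = 0.
Single eigenvalue λ = -2 with algebraic multiplicity 2.
Eigenvector v = (2,1); generalized eigenvector w with (A-λI)w=v is (-3,-1).
General solution: e^(-2t)[K_1·v + K_2·(t·v + w)].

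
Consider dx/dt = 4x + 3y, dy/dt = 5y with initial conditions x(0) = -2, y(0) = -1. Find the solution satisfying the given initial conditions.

Coefficient matrix A = [[4, 3], [0, 5]].
Characteristic polynomial det(A - λI) = λ^2 - 9λ + 20 = 0.
Eigenvalues λ = 5, 4.
For λ=5: (A-λI) row 1 is [-1, 3], so an eigenvector is (3, 1).
For λ=4: (A-λI) row 1 is [0, 3], so an eigenvector is (1, 0).
General solution: C_1e^(5t)(3,1) + C_2e^(4t)(1,0).
Applying x(0)=-2, y(0)=-1 gives C_1=-1, C_2=1.

x(t) = -3e^(5t) + e^(4t), y(t) = -e^(5t)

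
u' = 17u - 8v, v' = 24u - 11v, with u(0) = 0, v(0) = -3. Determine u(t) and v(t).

Coefficient matrix A = [[17, -8], [24, -11]].
Characteristic polynomial det(A - λI) = λ^2 - 6λ + 5 = 0.
Eigenvalues λ = 5, 1.
For λ=5: (A-λI) row 1 is [12, -8], so an eigenvector is (2, 3).
For λ=1: (A-λI) row 1 is [16, -8], so an eigenvector is (-1, -2).
General solution: K_1e^(5t)(2,3) + K_2e^(t)(-1,-2).
Applying u(0)=0, v(0)=-3 gives K_1=3, K_2=6.

u(t) = 6e^(5t) - 6e^(t), v(t) = 9e^(5t) - 12e^(t)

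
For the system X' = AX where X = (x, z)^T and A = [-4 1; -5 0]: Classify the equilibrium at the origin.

A = [[-4,1],[-5,0]]; det(A-λI) = λ^2 + 4λ + 5.
λ = -2 ± i: negative real part.

stable spiral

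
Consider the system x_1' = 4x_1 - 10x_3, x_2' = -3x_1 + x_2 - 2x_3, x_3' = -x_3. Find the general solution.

Coefficient matrix A = [[4, 0, -10], [-3, 1, -2], [0, 0, -1]].
det(A - λI) = 0 gives eigenvalues λ = 4, -1, 1.
For λ=4: eigenvector (1,-1,0).
For λ=-1: eigenvector (2,4,1).
For λ=1: eigenvector (0,1,0).
General solution: K_1e^(4t)(1,-1,0) + K_2e^(-t)(2,4,1) + K_3e^(t)(0,1,0).

x_1(t) = K_1e^(4t) + 2K_2e^(-t), x_2(t) = -K_1e^(4t) + 4K_2e^(-t) + K_3e^(t), x_3(t) = K_2e^(-t)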